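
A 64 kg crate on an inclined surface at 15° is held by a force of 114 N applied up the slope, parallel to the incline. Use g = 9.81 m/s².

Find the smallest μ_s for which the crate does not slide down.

N = m g cos θ = 606.4 N.
Friction must make up the shortfall along the incline: f = m g sin θ − P = 162.5 − 114 = 48.5 N.
At the threshold f = μ_s N, so μ_s,min = 48.5/606.4 = 0.08.

μ_s,min ≈ 0.08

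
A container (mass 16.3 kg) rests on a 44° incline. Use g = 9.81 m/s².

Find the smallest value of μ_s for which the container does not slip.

At the slip threshold m g sin θ = μ_s m g cos θ, so μ_s,min = tan θ.
μ_s,min = tan 44° = 0.966.

μ_s,min ≈ 0.966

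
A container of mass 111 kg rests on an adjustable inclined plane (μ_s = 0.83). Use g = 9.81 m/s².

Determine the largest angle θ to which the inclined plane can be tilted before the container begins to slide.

At the slip threshold, m g sin θ = μ_s · m g cos θ, so tan θ = μ_s.
θ_max = arctan(0.83) = 39.7°.

θ_max ≈ 39.7°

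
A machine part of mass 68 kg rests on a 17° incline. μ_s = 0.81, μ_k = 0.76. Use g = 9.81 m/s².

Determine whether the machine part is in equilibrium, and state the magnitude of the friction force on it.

N = m g cos θ = 638 N.
Down-slope weight component: m g sin θ = 195 N.
μ_s N = 517 N.
195 ≤ 517 N, so it stays put; friction = 195 N.

f ≈ 195 N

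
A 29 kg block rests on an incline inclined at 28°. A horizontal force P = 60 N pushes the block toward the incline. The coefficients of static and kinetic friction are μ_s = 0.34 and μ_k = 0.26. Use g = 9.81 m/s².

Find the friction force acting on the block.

The horizontal push has a component P sin θ into the surface, so N = m g cos θ + P sin θ = 251.2 + 28.17 = 279.4 N.
Along the incline, the net driving force (taking up-slope positive) is P cos θ − m g sin θ = 52.98 − 133.6 = -80.58 N, so equilibrium requires friction f = 80.58 N (up-slope).
Maximum static friction: μ_s N = 0.34 × 279.4 = 94.98 N.
|f_req| = 80.58 ≤ 94.98 N → the block is in equilibrium; friction equals the required value.

f ≈ 80.6 N (up the incline)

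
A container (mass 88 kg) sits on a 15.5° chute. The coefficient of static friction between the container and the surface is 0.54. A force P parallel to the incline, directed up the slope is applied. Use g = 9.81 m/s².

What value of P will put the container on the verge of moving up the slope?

P ≈ 680 N

At impending motion up the slope, friction acts down-slope at its limit: f = μ_s N.
P is parallel to the surface, so N = m g cos θ = 832 N.
Along the incline: P = m g sin θ + μ_s N = 231 + 0.54×832 = 680 N.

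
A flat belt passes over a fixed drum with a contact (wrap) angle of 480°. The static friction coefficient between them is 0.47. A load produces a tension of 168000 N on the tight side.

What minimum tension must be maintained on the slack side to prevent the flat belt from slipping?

T_min ≈ 3280 N

Capstan equation at impending slip: T_tight/T_slack = e^{μβ}.
β = 480° = 8.378 rad; e^{μβ} = e^{0.47×8.378} = 51.29.
T_slack = T_tight / e^{μβ} = 168000 / 51.29 = 3280 N.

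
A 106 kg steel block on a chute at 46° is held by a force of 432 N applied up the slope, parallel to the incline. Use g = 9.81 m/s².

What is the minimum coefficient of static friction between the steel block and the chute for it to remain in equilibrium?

N = m g cos θ = 722.3 N.
Friction must make up the shortfall along the incline: f = m g sin θ − P = 748 − 432 = 316 N.
At the threshold f = μ_s N, so μ_s,min = 316/722.3 = 0.437.

μ_s,min ≈ 0.437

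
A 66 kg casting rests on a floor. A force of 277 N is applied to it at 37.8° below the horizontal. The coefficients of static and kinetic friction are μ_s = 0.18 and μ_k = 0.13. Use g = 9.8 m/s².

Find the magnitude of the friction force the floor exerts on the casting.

N = m g + P sin α = 646.8 + 277×sin 37.8° = 816.6 N.
Horizontally, friction must balance P cos α = 218.9 N.
The static-friction limit is μ_s N = 147 N.
218.9 > 147 N → the casting slides; f = μ_k N = 0.13×816.6 = 106 N.

f ≈ 106 N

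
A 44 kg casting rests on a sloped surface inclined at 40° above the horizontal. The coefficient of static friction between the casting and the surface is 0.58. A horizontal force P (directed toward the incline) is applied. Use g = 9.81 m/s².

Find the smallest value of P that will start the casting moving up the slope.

P ≈ 1190 N

At impending motion up the slope, friction acts down-slope at its limit: f = μ_s N.
Perpendicular to the incline: N = m g cos θ + P sin θ.
Along the incline: P cos θ = m g sin θ + μ_s N = m g sin θ + μ_s (m g cos θ + P sin θ).
Solving, P (cos θ − μ_s sin θ) = m g (sin θ + μ_s cos θ), so P = 44×9.81×(sin 40° + 0.58 cos 40°)/(cos 40° − 0.58 sin 40°) = 432×1.087/0.3932 = 1190 N.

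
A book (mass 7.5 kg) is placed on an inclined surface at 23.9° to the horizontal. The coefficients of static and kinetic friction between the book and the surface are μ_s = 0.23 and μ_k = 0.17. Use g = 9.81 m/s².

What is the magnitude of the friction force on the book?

f ≈ 11.4 N (up the incline)

The normal reaction is N = m g cos θ = 67.27 N.
Along the slope the weight component is m g sin θ = 29.81 N; friction must supply exactly this, acting up-slope.
Maximum static friction available: μ_s N = 0.23 × 67.27 = 15.47 N.
Since |29.81| > 15.47 N, static friction cannot hold it; the book slides down the incline and kinetic friction applies: f = μ_k N = 0.17 × 67.27 = 11.4 N.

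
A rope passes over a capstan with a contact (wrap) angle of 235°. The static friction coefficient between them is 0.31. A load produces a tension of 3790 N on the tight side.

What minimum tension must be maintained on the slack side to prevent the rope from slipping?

Capstan equation at impending slip: T_tight/T_slack = e^{μβ}.
β = 235° = 4.102 rad; e^{μβ} = e^{0.31×4.102} = 3.566.
T_slack = T_tight / e^{μβ} = 3790 / 3.566 = 1060 N.

T_min ≈ 1060 N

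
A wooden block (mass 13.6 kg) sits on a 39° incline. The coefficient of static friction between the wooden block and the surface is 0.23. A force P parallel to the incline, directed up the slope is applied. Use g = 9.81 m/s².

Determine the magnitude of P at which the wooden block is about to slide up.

At impending motion up the slope, friction acts down-slope at its limit: f = μ_s N.
P is parallel to the surface, so N = m g cos θ = 104 N.
Along the incline: P = m g sin θ + μ_s N = 84 + 0.23×104 = 108 N.

P ≈ 108 N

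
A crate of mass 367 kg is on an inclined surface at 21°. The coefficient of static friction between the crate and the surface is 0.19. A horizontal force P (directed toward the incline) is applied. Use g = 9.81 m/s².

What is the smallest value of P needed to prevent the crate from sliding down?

The crate tends to slide down (tan θ > μ_s), so at the point of impending slip friction acts up-slope at its limit: f = μ_s N.
Perpendicular to the incline: N = m g cos θ + P sin θ.
Along the incline: P cos θ + μ_s N = m g sin θ, i.e. P cos θ + μ_s (m g cos θ + P sin θ) = m g sin θ.
Solving, P (cos θ + μ_s sin θ) = m g (sin θ − μ_s cos θ), so P = 3600×0.181/1.002 = 651 N.

P_min ≈ 651 N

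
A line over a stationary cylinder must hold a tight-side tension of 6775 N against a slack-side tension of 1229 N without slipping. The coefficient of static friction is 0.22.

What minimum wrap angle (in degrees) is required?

β_min ≈ 445°

T₂/T₁ = e^{μβ} → β = ln(T₂/T₁)/μ.
β = ln(6775/1229)/0.22 = 1.707/0.22 = 7.759 rad.
In degrees: β = 7.759 × 180/π = 445°.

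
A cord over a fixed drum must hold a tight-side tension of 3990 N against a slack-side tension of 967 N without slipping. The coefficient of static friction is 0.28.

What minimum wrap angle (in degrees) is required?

β_min ≈ 290°

T₂/T₁ = e^{μβ} → β = ln(T₂/T₁)/μ.
β = ln(3990/967)/0.28 = 1.417/0.28 = 5.062 rad.
In degrees: β = 5.062 × 180/π = 290°.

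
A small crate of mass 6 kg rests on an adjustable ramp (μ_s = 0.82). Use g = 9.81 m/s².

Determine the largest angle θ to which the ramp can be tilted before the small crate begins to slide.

θ_max ≈ 39.4°

At the slip threshold, m g sin θ = μ_s · m g cos θ, so tan θ = μ_s.
θ_max = arctan(0.82) = 39.4°.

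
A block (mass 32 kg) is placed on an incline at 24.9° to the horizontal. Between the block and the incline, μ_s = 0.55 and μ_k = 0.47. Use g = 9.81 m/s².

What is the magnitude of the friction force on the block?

f ≈ 132 N (up the incline)

The normal reaction is N = m g cos θ = 284.7 N.
For equilibrium along the incline, friction must balance the weight component: f = m g sin θ = 132.2 N up the slope.
The static-friction ceiling is μ_s N = 0.55 × 284.7 = 156.6 N.
Since |132.2| ≤ 156.6 N, no slip — friction simply equals what equilibrium demands.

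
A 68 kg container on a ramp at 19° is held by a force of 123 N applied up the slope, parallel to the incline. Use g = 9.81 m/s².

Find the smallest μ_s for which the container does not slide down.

N = m g cos θ = 630.7 N.
Friction must make up the shortfall along the incline: f = m g sin θ − P = 217.2 − 123 = 94.18 N.
At the threshold f = μ_s N, so μ_s,min = 94.18/630.7 = 0.149.

μ_s,min ≈ 0.149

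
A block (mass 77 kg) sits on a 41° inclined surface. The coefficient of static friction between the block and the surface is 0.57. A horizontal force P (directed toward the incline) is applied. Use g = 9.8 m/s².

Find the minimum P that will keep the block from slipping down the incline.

P_min ≈ 151 N

The block tends to slide down (tan θ > μ_s), so at the point of impending slip friction acts up-slope at its limit: f = μ_s N.
Perpendicular to the incline: N = m g cos θ + P sin θ.
Along the incline: P cos θ + μ_s N = m g sin θ, i.e. P cos θ + μ_s (m g cos θ + P sin θ) = m g sin θ.
Solving, P (cos θ + μ_s sin θ) = m g (sin θ − μ_s cos θ), so P = 755×0.2259/1.129 = 151 N.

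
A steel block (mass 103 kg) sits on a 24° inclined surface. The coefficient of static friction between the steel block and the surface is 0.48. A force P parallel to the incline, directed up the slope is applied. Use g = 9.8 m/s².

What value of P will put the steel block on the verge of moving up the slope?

At impending motion up the slope, friction acts down-slope at its limit: f = μ_s N.
P is parallel to the surface, so N = m g cos θ = 922 N.
Along the incline: P = m g sin θ + μ_s N = 411 + 0.48×922 = 853 N.

P ≈ 853 N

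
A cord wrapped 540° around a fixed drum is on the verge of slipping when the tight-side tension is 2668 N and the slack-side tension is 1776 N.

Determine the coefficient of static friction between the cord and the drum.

T₂/T₁ = e^{μβ} → μ = ln(T₂/T₁)/β.
β = 540° = 9.425 rad.
μ = ln(2668/1776)/9.425 = ln(1.502)/9.425 = 0.0432.

μ ≈ 0.0432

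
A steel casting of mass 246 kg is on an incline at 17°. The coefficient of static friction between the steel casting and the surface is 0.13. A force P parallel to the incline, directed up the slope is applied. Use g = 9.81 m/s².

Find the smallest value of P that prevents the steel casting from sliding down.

The steel casting tends to slide down (tan θ > μ_s), so at the point of impending slip friction acts up-slope at its limit: f = μ_s N.
P is parallel to the surface, so N = m g cos θ = 2310 N.
Along the incline: P + μ_s N = m g sin θ, so P = 706 − 0.13×2310 = 406 N.

P_min ≈ 406 N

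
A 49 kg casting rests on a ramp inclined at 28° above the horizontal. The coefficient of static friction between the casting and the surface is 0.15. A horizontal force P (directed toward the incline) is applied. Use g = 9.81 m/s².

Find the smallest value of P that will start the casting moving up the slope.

P ≈ 356 N

At impending motion up the slope, friction acts down-slope at its limit: f = μ_s N.
Perpendicular to the incline: N = m g cos θ + P sin θ.
Along the incline: P cos θ = m g sin θ + μ_s N = m g sin θ + μ_s (m g cos θ + P sin θ).
Solving, P (cos θ − μ_s sin θ) = m g (sin θ + μ_s cos θ), so P = 49×9.81×(sin 28° + 0.15 cos 28°)/(cos 28° − 0.15 sin 28°) = 481×0.6019/0.8125 = 356 N.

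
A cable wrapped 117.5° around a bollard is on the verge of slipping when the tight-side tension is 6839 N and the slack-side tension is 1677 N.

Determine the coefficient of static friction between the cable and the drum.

μ ≈ 0.685

T₂/T₁ = e^{μβ} → μ = ln(T₂/T₁)/β.
β = 117.5° = 2.051 rad.
μ = ln(6839/1677)/2.051 = ln(4.078)/2.051 = 0.685.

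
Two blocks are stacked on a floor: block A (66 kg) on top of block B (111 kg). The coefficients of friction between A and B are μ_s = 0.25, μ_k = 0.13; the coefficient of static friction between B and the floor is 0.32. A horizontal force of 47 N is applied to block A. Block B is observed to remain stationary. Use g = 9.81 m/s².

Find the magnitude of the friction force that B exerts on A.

f ≈ 47 N

The normal force B exerts on A is simply A's weight, N₁ = 647.5 N.
So the A–B interface can sustain at most μ_s N₁ = 161.9 N of static friction.
Since P = 47 N ≤ 161.9 N, A does not slip on B; friction on A equals P = 47 N.
B experiences an equal 47 N forward from A (third law). B is in equilibrium, so the floor supplies f₂ = 47 N of static friction (limit μ_s(m_A+m_B)g = 555.6 N, not exceeded).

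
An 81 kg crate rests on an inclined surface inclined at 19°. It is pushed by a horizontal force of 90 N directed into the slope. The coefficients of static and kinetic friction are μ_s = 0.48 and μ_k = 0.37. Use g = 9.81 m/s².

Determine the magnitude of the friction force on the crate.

f ≈ 174 N (up the incline)

Normal direction: N = m g cos θ + P sin θ = 780.6 N.
Along the incline, the net driving force (taking up-slope positive) is P cos θ − m g sin θ = 85.1 − 258.7 = -173.6 N, so equilibrium requires friction f = 173.6 N (up-slope).
Maximum static friction: μ_s N = 0.48 × 780.6 = 374.7 N.
|f_req| = 173.6 ≤ 374.7 N → the crate is in equilibrium; friction equals the required value.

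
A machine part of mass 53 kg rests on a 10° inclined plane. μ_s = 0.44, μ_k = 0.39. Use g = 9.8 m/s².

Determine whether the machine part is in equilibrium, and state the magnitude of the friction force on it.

f ≈ 90.2 N

N = m g cos θ = 512 N.
Down-slope weight component: m g sin θ = 90.2 N.
μ_s N = 225 N.
90.2 ≤ 225 N, so it stays put; friction = 90.2 N.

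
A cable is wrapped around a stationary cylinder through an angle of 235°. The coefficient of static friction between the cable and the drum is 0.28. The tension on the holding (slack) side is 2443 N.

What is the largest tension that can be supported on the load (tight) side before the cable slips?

At impending slip the capstan equation gives T₂/T₁ = e^{μβ} with β in radians.
β = 235° × π/180 = 4.102 rad.
e^{μβ} = e^{0.28×4.102} = 3.153.
T₂ = T₁ · e^{μβ} = 2443 × 3.153 = 7700 N.

T_max ≈ 7700 N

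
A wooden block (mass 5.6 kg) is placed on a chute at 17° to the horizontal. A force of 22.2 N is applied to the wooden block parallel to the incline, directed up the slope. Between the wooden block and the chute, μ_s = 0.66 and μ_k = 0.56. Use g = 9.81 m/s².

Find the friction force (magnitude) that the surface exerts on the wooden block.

Normal force: N = m g cos θ = 5.6 × 9.81 × cos 17° = 52.54 N.
Parallel to the incline, ΣF = 0 gives f = m g sin θ − P = 16.06 − 22.2 = -6.138 N (up-slope positive).
The static-friction ceiling is μ_s N = 0.66 × 52.54 = 34.67 N.
Since |-6.138| ≤ 34.67 N, static friction is sufficient; f equals the required value, not μ_s N.

f ≈ 6.14 N (down the incline)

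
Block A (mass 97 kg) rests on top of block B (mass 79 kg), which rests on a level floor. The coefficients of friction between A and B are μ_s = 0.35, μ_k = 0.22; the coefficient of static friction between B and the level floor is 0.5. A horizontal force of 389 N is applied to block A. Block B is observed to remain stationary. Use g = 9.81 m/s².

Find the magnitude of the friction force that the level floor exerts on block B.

Between the blocks, N₁ = m_A g = 951.6 N.
Maximum static friction on A from B: μ_s N₁ = 0.35×951.6 = 333 N.
P = 389 N exceeds that limit, so A slips over B and the interface friction becomes kinetic: f₁ = μ_k N₁ = 0.22×951.6 = 209 N.
B experiences an equal 209 N forward from A (third law). B is in equilibrium, so the floor supplies f₂ = 209 N of static friction (limit μ_s(m_A+m_B)g = 863.3 N, not exceeded).

f ≈ 209 N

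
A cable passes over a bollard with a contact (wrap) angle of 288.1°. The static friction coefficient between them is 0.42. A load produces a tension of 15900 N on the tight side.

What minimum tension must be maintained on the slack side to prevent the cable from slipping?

Capstan equation at impending slip: T_tight/T_slack = e^{μβ}.
β = 288.1° = 5.028 rad; e^{μβ} = e^{0.42×5.028} = 8.264.
T_slack = T_tight / e^{μβ} = 15900 / 8.264 = 1920 N.

T_min ≈ 1920 N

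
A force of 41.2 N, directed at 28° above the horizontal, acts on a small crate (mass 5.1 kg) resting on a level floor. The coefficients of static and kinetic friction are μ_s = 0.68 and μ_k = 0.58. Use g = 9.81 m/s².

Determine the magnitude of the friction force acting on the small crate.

Vertical equilibrium gives N = m g − P sin α = 30.69 N.
The horizontal driving force is P cos α = 36.38 N, so equilibrium needs friction f = 36.38 N.
The static-friction limit is μ_s N = 20.87 N.
The required friction exceeds μ_s N, so the small crate moves and f = μ_k N = 17.8 N.

f ≈ 17.8 N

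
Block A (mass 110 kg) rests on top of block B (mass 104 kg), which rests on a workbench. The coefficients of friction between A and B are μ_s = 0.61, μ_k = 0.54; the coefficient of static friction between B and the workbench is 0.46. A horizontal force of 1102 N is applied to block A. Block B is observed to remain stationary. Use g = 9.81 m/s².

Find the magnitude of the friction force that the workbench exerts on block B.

f ≈ 583 N

Between the blocks, N₁ = m_A g = 1079 N.
So the A–B interface can sustain at most μ_s N₁ = 658.3 N of static friction.
Since P = 1102 N > 658.3 N, A slides on B; the A–B friction is kinetic: f₁ = μ_k N₁ = 0.54×1079 = 583 N.
B experiences an equal 583 N forward from A (third law). B is in equilibrium, so the floor supplies f₂ = 583 N of static friction (limit μ_s(m_A+m_B)g = 965.7 N, not exceeded).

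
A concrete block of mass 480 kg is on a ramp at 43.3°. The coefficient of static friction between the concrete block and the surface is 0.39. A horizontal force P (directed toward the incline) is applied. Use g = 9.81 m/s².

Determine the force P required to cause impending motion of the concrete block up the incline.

P ≈ 9920 N

At impending motion up the slope, friction acts down-slope at its limit: f = μ_s N.
Perpendicular to the incline: N = m g cos θ + P sin θ.
Along the incline: P cos θ = m g sin θ + μ_s N = m g sin θ + μ_s (m g cos θ + P sin θ).
Solving, P (cos θ − μ_s sin θ) = m g (sin θ + μ_s cos θ), so P = 480×9.81×(sin 43.3° + 0.39 cos 43.3°)/(cos 43.3° − 0.39 sin 43.3°) = 4710×0.9696/0.4603 = 9920 N.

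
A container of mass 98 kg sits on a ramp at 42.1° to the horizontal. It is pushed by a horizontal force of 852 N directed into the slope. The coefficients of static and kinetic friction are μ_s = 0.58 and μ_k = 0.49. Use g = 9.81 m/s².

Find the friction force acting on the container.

Resolve perpendicular to the incline: N = m g cos θ + P sin θ = 98×9.81×cos 42.1° + 852×sin 42.1° = 1285 N.
Along the incline, the net driving force (taking up-slope positive) is P cos θ − m g sin θ = 632.2 − 644.5 = -12.37 N, so equilibrium requires friction f = 12.37 N (up-slope).
Maximum static friction: μ_s N = 0.58 × 1285 = 745 N.
|f_req| = 12.37 ≤ 745 N → the container is in equilibrium; friction equals the required value.

f ≈ 12.4 N (up the incline)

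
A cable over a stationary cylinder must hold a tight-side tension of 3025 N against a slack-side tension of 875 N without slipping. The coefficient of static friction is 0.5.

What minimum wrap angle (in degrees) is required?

β_min ≈ 142°

T₂/T₁ = e^{μβ} → β = ln(T₂/T₁)/μ.
β = ln(3025/875)/0.5 = 1.24/0.5 = 2.481 rad.
In degrees: β = 2.481 × 180/π = 142°.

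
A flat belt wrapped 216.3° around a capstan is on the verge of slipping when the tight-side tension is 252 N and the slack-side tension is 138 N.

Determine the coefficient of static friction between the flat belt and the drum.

T₂/T₁ = e^{μβ} → μ = ln(T₂/T₁)/β.
β = 216.3° = 3.775 rad.
μ = ln(252/138)/3.775 = ln(1.826)/3.775 = 0.16.

μ ≈ 0.16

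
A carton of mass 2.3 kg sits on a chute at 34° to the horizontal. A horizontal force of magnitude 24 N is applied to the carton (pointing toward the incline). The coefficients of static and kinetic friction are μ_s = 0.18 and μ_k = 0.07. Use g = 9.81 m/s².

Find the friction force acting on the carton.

f ≈ 2.25 N (down the incline)

Normal direction: N = m g cos θ + P sin θ = 32.13 N.
Along the incline, the net driving force (taking up-slope positive) is P cos θ − m g sin θ = 19.9 − 12.62 = 7.28 N, so equilibrium requires friction f = -7.28 N (down-slope).
Maximum static friction: μ_s N = 0.18 × 32.13 = 5.783 N.
|f_req| = 7.28 > 5.783 N → the carton slides up the incline; f = μ_k N = 0.07 × 32.13 = 2.25 N.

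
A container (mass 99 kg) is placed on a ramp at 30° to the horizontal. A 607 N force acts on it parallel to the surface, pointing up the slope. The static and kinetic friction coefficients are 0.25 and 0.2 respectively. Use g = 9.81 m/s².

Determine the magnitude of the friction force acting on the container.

f ≈ 121 N (down the incline)

Perpendicular to the surface, N = m g cos θ = 99·9.81·cos 30° = 841.1 N.
Parallel to the incline, ΣF = 0 gives f = m g sin θ − P = 485.6 − 607 = -121.4 N (up-slope positive).
Static friction can supply at most μ_s N = 210.3 N.
Since |-121.4| ≤ 210.3 N, the container remains in static equilibrium and friction takes exactly the required value.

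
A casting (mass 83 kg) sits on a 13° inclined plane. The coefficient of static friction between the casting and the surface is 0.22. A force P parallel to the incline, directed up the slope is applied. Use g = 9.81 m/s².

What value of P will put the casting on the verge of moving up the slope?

At impending motion up the slope, friction acts down-slope at its limit: f = μ_s N.
P is parallel to the surface, so N = m g cos θ = 793 N.
Along the incline: P = m g sin θ + μ_s N = 183 + 0.22×793 = 358 N.

P ≈ 358 N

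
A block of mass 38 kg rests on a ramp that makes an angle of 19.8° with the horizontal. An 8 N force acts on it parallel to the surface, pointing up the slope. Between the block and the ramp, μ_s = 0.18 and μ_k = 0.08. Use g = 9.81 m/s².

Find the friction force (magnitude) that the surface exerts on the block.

f ≈ 28.1 N (up the incline)

The normal reaction is N = m g cos θ = 350.7 N.
The friction needed for equilibrium is m g sin θ − P = 126.3 − 8 = 118.3 N, measured positive up-slope.
Maximum static friction available: μ_s N = 0.18 × 350.7 = 63.13 N.
|118.3| exceeds 63.13 N, so the block slips down-slope; friction is kinetic, f = μ_k N = 0.08×350.7 = 28.1 N.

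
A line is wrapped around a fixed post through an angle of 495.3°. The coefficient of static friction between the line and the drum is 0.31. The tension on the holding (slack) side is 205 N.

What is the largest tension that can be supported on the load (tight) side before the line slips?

T_max ≈ 2990 N

At impending slip the capstan equation gives T₂/T₁ = e^{μβ} with β in radians.
β = 495.3° × π/180 = 8.645 rad.
e^{μβ} = e^{0.31×8.645} = 14.58.
T₂ = T₁ · e^{μβ} = 205 × 14.58 = 2990 N.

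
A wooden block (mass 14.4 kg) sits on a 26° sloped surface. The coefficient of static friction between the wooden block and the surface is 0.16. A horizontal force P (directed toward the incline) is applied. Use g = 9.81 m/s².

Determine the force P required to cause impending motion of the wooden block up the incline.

At impending motion up the slope, friction acts down-slope at its limit: f = μ_s N.
Perpendicular to the incline: N = m g cos θ + P sin θ.
Along the incline: P cos θ = m g sin θ + μ_s N = m g sin θ + μ_s (m g cos θ + P sin θ).
Solving, P (cos θ − μ_s sin θ) = m g (sin θ + μ_s cos θ), so P = 14.4×9.81×(sin 26° + 0.16 cos 26°)/(cos 26° − 0.16 sin 26°) = 141×0.5822/0.8287 = 99.2 N.

P ≈ 99.2 N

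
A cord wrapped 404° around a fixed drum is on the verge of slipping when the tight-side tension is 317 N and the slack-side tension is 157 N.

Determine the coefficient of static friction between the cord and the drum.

μ ≈ 0.0997

T₂/T₁ = e^{μβ} → μ = ln(T₂/T₁)/β.
β = 404° = 7.051 rad.
μ = ln(317/157)/7.051 = ln(2.019)/7.051 = 0.0997.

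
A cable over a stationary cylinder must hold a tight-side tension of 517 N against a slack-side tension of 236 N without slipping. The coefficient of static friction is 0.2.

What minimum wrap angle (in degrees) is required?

T₂/T₁ = e^{μβ} → β = ln(T₂/T₁)/μ.
β = ln(517/236)/0.2 = 0.7842/0.2 = 3.921 rad.
In degrees: β = 3.921 × 180/π = 225°.

β_min ≈ 225°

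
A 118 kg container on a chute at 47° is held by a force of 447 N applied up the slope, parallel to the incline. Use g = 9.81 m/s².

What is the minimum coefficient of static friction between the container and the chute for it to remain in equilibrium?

μ_s,min ≈ 0.506

N = m g cos θ = 789.5 N.
Friction must make up the shortfall along the incline: f = m g sin θ − P = 846.6 − 447 = 399.6 N.
At the threshold f = μ_s N, so μ_s,min = 399.6/789.5 = 0.506.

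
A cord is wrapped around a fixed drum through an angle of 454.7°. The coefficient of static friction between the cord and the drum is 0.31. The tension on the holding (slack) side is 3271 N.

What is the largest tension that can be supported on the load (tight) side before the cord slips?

T_max ≈ 38300 N

At impending slip the capstan equation gives T₂/T₁ = e^{μβ} with β in radians.
β = 454.7° × π/180 = 7.936 rad.
e^{μβ} = e^{0.31×7.936} = 11.71.
T₂ = T₁ · e^{μβ} = 3271 × 11.71 = 38300 N.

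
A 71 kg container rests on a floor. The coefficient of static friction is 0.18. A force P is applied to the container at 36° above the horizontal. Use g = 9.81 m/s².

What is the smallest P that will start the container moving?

N = m g − P sin α (the pull lifts the container).
At impending slip, P cos α = μ_s N = μ_s (m g − P sin α).
Solving: P (cos α + μ_s sin α) = μ_s m g → P = 0.18×697/(cos 36° + 0.18 sin 36°) = 125/0.9148 = 137 N.

P ≈ 137 N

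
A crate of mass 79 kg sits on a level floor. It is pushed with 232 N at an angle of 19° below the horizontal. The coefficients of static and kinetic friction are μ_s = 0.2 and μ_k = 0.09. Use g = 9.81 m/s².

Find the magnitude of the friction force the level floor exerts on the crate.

Vertical equilibrium gives N = m g + P sin α = 850.5 N.
The horizontal driving force is P cos α = 219.4 N, so equilibrium needs friction f = 219.4 N.
μ_s N = 0.2 × 850.5 = 170.1 N.
The required friction exceeds μ_s N, so the crate moves and f = μ_k N = 76.5 N.

f ≈ 76.5 N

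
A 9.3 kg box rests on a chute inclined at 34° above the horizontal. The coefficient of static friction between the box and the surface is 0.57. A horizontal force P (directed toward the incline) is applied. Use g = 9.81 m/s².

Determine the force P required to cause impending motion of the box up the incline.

P ≈ 184 N

At impending motion up the slope, friction acts down-slope at its limit: f = μ_s N.
Perpendicular to the incline: N = m g cos θ + P sin θ.
Along the incline: P cos θ = m g sin θ + μ_s N = m g sin θ + μ_s (m g cos θ + P sin θ).
Solving, P (cos θ − μ_s sin θ) = m g (sin θ + μ_s cos θ), so P = 9.3×9.81×(sin 34° + 0.57 cos 34°)/(cos 34° − 0.57 sin 34°) = 91.2×1.032/0.5103 = 184 N.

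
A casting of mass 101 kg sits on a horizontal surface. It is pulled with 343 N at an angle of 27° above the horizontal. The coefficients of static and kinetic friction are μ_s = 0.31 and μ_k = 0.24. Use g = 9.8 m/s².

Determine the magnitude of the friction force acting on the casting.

f ≈ 200 N

The vertical component of P reduces the normal force: N = m g − P sin α = 989.8 − 155.7 = 834.1 N.
For equilibrium, f = P cos α = 343×cos 27° = 305.6 N.
The static-friction limit is μ_s N = 258.6 N.
The required friction exceeds μ_s N, so the casting moves and f = μ_k N = 200 N.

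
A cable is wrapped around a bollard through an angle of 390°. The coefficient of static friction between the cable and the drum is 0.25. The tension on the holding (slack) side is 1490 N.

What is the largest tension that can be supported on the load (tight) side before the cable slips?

T_max ≈ 8170 N

At impending slip the capstan equation gives T₂/T₁ = e^{μβ} with β in radians.
β = 390° × π/180 = 6.807 rad.
e^{μβ} = e^{0.25×6.807} = 5.483.
T₂ = T₁ · e^{μβ} = 1490 × 5.483 = 8170 N.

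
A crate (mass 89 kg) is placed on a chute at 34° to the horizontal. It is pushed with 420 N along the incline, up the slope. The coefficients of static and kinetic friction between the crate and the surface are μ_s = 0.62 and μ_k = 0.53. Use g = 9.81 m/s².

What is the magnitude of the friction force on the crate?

f ≈ 68.2 N (up the incline)

Perpendicular to the surface, N = m g cos θ = 89·9.81·cos 34° = 723.8 N.
For equilibrium along the incline the friction force must supply f = m g sin θ − P = 488.2 − 420 = 68.23 N (positive meaning up-slope).
Static friction can supply at most μ_s N = 448.8 N.
Since |68.23| ≤ 448.8 N, static friction is sufficient; f equals the required value, not μ_s N.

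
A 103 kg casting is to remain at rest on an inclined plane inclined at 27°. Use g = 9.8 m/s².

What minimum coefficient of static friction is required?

At the slip threshold m g sin θ = μ_s m g cos θ, so μ_s,min = tan θ.
μ_s,min = tan 27° = 0.51.

μ_s,min ≈ 0.51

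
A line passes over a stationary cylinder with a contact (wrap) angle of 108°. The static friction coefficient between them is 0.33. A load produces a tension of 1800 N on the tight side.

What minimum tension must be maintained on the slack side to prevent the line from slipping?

T_min ≈ 966 N

Capstan equation at impending slip: T_tight/T_slack = e^{μβ}.
β = 108° = 1.885 rad; e^{μβ} = e^{0.33×1.885} = 1.863.
T_slack = T_tight / e^{μβ} = 1800 / 1.863 = 966 N.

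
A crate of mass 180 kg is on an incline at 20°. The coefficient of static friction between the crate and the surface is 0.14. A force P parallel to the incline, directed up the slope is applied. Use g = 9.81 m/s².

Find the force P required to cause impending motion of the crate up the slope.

At impending motion up the slope, friction acts down-slope at its limit: f = μ_s N.
P is parallel to the surface, so N = m g cos θ = 1660 N.
Along the incline: P = m g sin θ + μ_s N = 604 + 0.14×1660 = 836 N.

P ≈ 836 N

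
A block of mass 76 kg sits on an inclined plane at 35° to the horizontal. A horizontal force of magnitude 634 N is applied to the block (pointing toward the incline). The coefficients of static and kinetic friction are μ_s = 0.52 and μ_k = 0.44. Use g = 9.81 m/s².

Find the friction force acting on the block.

f ≈ 91.7 N (down the incline)

Resolve perpendicular to the incline: N = m g cos θ + P sin θ = 76×9.81×cos 35° + 634×sin 35° = 974.4 N.
Along the incline, the net driving force (taking up-slope positive) is P cos θ − m g sin θ = 519.3 − 427.6 = 91.71 N, so equilibrium requires friction f = -91.71 N (down-slope).
The limit of static friction is μ_s N = 506.7 N.
Since 91.71 N is within the 506.7 N limit, the block stays put and friction is exactly 91.7 N.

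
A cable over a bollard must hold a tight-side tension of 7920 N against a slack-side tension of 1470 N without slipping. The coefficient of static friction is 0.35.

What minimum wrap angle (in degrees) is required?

T₂/T₁ = e^{μβ} → β = ln(T₂/T₁)/μ.
β = ln(7920/1470)/0.35 = 1.684/0.35 = 4.812 rad.
In degrees: β = 4.812 × 180/π = 276°.

β_min ≈ 276°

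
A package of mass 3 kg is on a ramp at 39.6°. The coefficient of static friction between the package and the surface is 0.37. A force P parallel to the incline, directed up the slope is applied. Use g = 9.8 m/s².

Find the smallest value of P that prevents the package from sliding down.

The package tends to slide down (tan θ > μ_s), so at the point of impending slip friction acts up-slope at its limit: f = μ_s N.
P is parallel to the surface, so N = m g cos θ = 22.7 N.
Along the incline: P + μ_s N = m g sin θ, so P = 18.7 − 0.37×22.7 = 10.4 N.

P_min ≈ 10.4 N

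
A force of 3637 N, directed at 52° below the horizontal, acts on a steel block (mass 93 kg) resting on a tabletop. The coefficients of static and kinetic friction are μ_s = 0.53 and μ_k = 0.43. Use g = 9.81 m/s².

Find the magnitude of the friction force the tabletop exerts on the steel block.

f ≈ 1620 N

The vertical component of P adds to the normal force: N = m g + P sin α = 912.3 + 2866 = 3778 N.
For equilibrium, f = P cos α = 3637×cos 52° = 2239 N.
The static-friction limit is μ_s N = 2003 N.
The required friction exceeds μ_s N, so the steel block moves and f = μ_k N = 1620 N.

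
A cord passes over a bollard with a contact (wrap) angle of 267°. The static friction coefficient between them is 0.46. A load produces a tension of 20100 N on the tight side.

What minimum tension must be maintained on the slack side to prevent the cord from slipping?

T_min ≈ 2360 N

Capstan equation at impending slip: T_tight/T_slack = e^{μβ}.
β = 267° = 4.66 rad; e^{μβ} = e^{0.46×4.66} = 8.53.
T_slack = T_tight / e^{μβ} = 20100 / 8.53 = 2360 N.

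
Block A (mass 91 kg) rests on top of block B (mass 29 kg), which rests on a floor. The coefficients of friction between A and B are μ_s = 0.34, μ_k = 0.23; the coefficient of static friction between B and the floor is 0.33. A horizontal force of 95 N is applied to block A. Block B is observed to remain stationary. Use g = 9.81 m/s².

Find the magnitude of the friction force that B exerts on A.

Normal force at the A–B interface: N₁ = m_A g = 892.7 N.
Maximum static friction on A from B: μ_s N₁ = 0.34×892.7 = 303.5 N.
P = 95 N is within that limit, so A and B move together (both at rest); the A–B friction is simply f₁ = P = 95 N.
By Newton's third law B feels 95 N forward from A. With B stationary, the floor's static friction on B balances it: f₂ = 95 N (well within μ_s(m_A+m_B)g = 388.5 N).

f ≈ 95 N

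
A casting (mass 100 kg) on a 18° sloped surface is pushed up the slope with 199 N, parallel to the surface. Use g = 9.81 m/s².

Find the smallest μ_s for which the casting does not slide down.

μ_s,min ≈ 0.112

N = m g cos θ = 933 N.
Friction must make up the shortfall along the incline: f = m g sin θ − P = 303.1 − 199 = 104.1 N.
At the threshold f = μ_s N, so μ_s,min = 104.1/933 = 0.112.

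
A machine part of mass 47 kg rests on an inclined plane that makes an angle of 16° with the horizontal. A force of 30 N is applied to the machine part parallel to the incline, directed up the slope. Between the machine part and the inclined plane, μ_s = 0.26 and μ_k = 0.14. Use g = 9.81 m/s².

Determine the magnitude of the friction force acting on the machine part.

f ≈ 97.1 N (up the incline)

The normal reaction is N = m g cos θ = 443.2 N.
For equilibrium along the incline the friction force must supply f = m g sin θ − P = 127.1 − 30 = 97.09 N (positive meaning up-slope).
Static friction can supply at most μ_s N = 115.2 N.
Since |97.09| ≤ 115.2 N, static friction is sufficient; f equals the required value, not μ_s N.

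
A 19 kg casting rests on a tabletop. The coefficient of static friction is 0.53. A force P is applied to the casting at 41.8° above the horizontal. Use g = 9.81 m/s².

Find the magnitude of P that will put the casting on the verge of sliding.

P ≈ 89.9 N

N = m g − P sin α (the pull lifts the casting).
At impending slip, P cos α = μ_s N = μ_s (m g − P sin α).
Solving: P (cos α + μ_s sin α) = μ_s m g → P = 0.53×186/(cos 41.8° + 0.53 sin 41.8°) = 98.8/1.099 = 89.9 N.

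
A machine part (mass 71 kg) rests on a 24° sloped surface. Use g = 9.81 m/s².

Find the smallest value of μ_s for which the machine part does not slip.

μ_s,min ≈ 0.445

At the slip threshold m g sin θ = μ_s m g cos θ, so μ_s,min = tan θ.
μ_s,min = tan 24° = 0.445.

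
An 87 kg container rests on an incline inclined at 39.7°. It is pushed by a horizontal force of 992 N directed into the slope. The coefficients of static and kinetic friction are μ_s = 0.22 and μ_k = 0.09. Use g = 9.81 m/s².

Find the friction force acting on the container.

f ≈ 218 N (down the incline)

Resolve perpendicular to the incline: N = m g cos θ + P sin θ = 87×9.81×cos 39.7° + 992×sin 39.7° = 1290 N.
Parallel to the incline: P cos θ − m g sin θ = 763.2 − 545.2 = 218.1 N; the friction needed to balance this is 218.1 N acting down the slope.
The limit of static friction is μ_s N = 283.9 N.
|f_req| = 218.1 ≤ 283.9 N → the container is in equilibrium; friction equals the required value.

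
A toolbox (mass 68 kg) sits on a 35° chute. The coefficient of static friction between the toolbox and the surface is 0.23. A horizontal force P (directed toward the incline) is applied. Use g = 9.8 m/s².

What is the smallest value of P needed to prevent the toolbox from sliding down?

The toolbox tends to slide down (tan θ > μ_s), so at the point of impending slip friction acts up-slope at its limit: f = μ_s N.
Perpendicular to the incline: N = m g cos θ + P sin θ.
Along the incline: P cos θ + μ_s N = m g sin θ, i.e. P cos θ + μ_s (m g cos θ + P sin θ) = m g sin θ.
Solving, P (cos θ + μ_s sin θ) = m g (sin θ − μ_s cos θ), so P = 666×0.3852/0.9511 = 270 N.

P_min ≈ 270 N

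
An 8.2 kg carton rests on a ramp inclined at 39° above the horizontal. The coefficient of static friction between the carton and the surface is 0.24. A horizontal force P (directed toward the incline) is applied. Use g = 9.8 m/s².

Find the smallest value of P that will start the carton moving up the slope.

At impending motion up the slope, friction acts down-slope at its limit: f = μ_s N.
Perpendicular to the incline: N = m g cos θ + P sin θ.
Along the incline: P cos θ = m g sin θ + μ_s N = m g sin θ + μ_s (m g cos θ + P sin θ).
Solving, P (cos θ − μ_s sin θ) = m g (sin θ + μ_s cos θ), so P = 8.2×9.8×(sin 39° + 0.24 cos 39°)/(cos 39° − 0.24 sin 39°) = 80.4×0.8158/0.6261 = 105 N.

P ≈ 105 N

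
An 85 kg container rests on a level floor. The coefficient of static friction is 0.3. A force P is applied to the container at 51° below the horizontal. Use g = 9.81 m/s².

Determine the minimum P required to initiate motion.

P ≈ 631 N

N = m g + P sin α (the push presses the container into the level floor).
At impending slip, P cos α = μ_s N = μ_s (m g + P sin α).
Solving: P (cos α − μ_s sin α) = μ_s m g → P = 0.3×834/(cos 51° − 0.3 sin 51°) = 250/0.3962 = 631 N.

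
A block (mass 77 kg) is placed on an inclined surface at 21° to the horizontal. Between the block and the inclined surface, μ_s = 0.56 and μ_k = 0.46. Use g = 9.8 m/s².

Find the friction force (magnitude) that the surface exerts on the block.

f ≈ 270 N (up the incline)

Perpendicular to the surface, N = m g cos θ = 77·9.8·cos 21° = 704.5 N.
Along the slope the weight component is m g sin θ = 270.4 N; friction must supply exactly this, acting up-slope.
Maximum static friction available: μ_s N = 0.56 × 704.5 = 394.5 N.
Since |270.4| ≤ 394.5 N, the block remains in static equilibrium and friction takes exactly the required value.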